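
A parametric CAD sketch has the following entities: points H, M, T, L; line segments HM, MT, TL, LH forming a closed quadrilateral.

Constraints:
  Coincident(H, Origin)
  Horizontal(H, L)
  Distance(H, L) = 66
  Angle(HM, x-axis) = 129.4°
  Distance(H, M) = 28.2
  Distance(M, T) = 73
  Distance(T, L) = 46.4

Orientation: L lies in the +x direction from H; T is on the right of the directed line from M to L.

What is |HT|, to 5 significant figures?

44.895

Checks: |MT| = 73.00 ✓; |TL| = 46.40 ✓.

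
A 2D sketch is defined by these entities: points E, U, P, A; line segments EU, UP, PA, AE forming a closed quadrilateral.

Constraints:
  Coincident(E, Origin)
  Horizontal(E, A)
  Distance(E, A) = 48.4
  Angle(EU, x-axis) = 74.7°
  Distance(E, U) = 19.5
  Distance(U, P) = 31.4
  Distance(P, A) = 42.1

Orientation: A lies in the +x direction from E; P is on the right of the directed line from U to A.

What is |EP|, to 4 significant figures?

14.89

Checks: |UP| = 31.40 ✓; |PA| = 42.10 ✓.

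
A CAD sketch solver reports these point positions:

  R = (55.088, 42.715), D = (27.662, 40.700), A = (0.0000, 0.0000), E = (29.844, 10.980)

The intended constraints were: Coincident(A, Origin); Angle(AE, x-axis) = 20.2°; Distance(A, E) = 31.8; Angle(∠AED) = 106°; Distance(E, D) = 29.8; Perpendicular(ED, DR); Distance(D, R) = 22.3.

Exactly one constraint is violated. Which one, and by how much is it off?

Distance(D, R) = 22.3 — off by 5.20.

A = (0.00, 0.00) ✓; AE at 20.20° ✓; |AE| = 31.80 ✓; ∠AED = 106.0° ✓; |ED| = 29.80 ✓; ∠(ED, DR) = 90.00° ✓; |DR| = 27.50 ✗.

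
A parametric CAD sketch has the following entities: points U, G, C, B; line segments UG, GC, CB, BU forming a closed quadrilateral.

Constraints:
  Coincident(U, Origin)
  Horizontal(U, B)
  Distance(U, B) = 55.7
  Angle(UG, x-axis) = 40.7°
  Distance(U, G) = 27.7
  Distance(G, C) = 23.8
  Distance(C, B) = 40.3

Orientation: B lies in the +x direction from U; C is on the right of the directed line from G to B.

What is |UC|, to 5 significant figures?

16.550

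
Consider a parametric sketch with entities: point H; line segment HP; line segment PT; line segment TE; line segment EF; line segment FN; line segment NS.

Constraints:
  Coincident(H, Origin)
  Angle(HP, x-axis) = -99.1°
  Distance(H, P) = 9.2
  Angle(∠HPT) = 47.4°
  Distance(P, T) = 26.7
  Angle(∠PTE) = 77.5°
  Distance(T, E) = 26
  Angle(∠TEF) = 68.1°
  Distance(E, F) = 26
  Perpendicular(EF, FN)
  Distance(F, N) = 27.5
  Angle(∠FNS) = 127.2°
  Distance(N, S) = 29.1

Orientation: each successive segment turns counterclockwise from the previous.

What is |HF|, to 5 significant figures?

7.6842

H is at the origin; HP runs at -99.1° with length 9.2, so P = (-1.4551, -9.0842). ∠HPT = 47.4° gives PT at 33.500° from the x-axis; with |PT| = 26.7, T = (20.810, 5.6525). ∠PTE = 77.5° gives TE at 136.00° from the x-axis; with |TE| = 26.0, E = (2.1069, 23.714). ∠TEF = 68.1° gives EF at -112.10° from the x-axis; with |EF| = 26.0, F = (-7.6750, -0.37612). Then |HF| = |F − H| = 7.6842.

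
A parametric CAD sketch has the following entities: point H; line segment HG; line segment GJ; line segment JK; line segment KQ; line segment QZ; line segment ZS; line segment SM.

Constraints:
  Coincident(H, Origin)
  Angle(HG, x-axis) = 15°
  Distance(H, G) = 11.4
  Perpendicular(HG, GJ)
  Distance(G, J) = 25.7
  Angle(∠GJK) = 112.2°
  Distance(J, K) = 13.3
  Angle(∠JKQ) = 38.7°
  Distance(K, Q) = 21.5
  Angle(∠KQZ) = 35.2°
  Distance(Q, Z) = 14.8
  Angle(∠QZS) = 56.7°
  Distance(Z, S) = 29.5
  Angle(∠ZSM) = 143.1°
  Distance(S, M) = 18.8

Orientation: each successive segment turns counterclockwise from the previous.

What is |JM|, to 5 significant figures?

45.533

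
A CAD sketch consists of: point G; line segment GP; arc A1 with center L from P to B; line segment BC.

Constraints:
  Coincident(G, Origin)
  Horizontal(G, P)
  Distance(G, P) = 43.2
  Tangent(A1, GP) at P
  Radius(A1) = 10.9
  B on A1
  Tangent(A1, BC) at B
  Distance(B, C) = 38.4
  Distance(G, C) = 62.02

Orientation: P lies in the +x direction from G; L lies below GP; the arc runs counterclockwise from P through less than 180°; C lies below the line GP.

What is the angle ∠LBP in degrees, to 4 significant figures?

42.00°

G is at the origin; G and P share the same y with |GP| = 43.2 and P on the +x side, so P = (43.20, 0.000). The tangent condition forces LP to be normal to GP, so L = P + (0, -10.9) = (43.20, -10.90). Since LB ⟂ BC (tangency), |LC| = √(10.9² + 38.4²) = 39.92 regardless of where B sits on A1. So C lies on both circle(G, 62.02) and circle(L, 39.92); the below-GP intersection is C = (36.38, -50.23). B is the foot of the tangent from C: B = (32.36, -12.04).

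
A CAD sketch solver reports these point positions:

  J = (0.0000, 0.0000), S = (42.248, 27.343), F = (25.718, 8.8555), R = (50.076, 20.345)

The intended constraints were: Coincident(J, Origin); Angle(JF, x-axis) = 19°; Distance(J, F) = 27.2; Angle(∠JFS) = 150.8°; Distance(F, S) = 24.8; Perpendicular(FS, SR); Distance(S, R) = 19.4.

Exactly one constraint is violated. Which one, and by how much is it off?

Distance(S, R) = 19.4 — off by 8.90.

J = (0.00, 0.00) ✓; JF at 19.00° ✓; |JF| = 27.20 ✓; ∠JFS = 150.8° ✓; |FS| = 24.80 ✓; ∠(FS, SR) = 90.00° ✓; |SR| = 10.50 ✗.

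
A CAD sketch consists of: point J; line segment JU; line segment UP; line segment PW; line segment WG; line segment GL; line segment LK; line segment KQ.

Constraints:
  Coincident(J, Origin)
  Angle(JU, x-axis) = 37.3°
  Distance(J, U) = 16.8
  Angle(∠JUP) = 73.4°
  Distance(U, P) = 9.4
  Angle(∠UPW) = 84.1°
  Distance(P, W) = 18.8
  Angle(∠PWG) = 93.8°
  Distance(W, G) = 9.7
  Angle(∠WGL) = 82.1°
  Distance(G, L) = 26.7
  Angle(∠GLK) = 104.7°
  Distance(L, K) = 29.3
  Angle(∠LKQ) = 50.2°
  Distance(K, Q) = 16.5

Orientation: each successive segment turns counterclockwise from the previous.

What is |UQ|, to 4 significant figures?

22.35

J is at the origin; JU runs at 37.3° with length 16.8, so U = (13.36, 10.18). ∠JUP = 73.4° gives UP at 143.9° from the x-axis; with |UP| = 9.4, P = (5.769, 15.72). ∠UPW = 84.1° gives PW at -120.2° from the x-axis; with |PW| = 18.8, W = (-3.688, -0.5293). ∠PWG = 93.8° gives WG at -34.00° from the x-axis; with |WG| = 9.7, G = (4.354, -5.953). ∠WGL = 82.1° gives GL at 63.90° from the x-axis; with |GL| = 26.7, L = (16.10, 18.02). ∠GLK = 104.7° gives LK at 139.2° from the x-axis; with |LK| = 29.3, K = (-6.080, 37.17). ∠LKQ = 50.2° gives KQ at -91.00° from the x-axis; with |KQ| = 16.5, Q = (-6.368, 20.67). Then |UQ| = |Q − U| = 22.35.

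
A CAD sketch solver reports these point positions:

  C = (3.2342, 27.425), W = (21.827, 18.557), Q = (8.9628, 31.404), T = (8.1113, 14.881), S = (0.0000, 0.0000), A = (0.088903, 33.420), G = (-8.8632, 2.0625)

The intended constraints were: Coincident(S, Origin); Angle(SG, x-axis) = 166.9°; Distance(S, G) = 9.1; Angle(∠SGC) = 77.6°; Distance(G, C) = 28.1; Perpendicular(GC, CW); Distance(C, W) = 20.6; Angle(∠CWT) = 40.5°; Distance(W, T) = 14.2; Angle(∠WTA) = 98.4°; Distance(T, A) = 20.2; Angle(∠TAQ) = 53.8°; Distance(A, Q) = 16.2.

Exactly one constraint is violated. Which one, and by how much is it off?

Distance(A, Q) = 16.2 — off by 7.10.

S = (0.00, 0.00) ✓; SG at 166.9° ✓; |SG| = 9.100 ✓; ∠SGC = 77.60° ✓; |GC| = 28.10 ✓; ∠(GC, CW) = 90.00° ✓; |CW| = 20.60 ✓; ∠CWT = 40.50° ✓; |WT| = 14.20 ✓; ∠WTA = 98.40° ✓; |TA| = 20.20 ✓; ∠TAQ = 53.80° ✓; |AQ| = 9.100 ✗.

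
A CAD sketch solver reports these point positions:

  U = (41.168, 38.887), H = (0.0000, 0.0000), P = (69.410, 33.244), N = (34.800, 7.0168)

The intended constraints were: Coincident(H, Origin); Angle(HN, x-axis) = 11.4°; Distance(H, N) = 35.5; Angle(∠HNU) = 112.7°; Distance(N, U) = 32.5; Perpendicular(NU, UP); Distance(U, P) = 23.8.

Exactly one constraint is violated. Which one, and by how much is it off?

Distance(U, P) = 23.8 — off by 5.00.

H = (0.00, 0.00) ✓; HN at 11.40° ✓; |HN| = 35.50 ✓; ∠HNU = 112.7° ✓; |NU| = 32.50 ✓; ∠(NU, UP) = 90.00° ✓; |UP| = 28.80 ✗.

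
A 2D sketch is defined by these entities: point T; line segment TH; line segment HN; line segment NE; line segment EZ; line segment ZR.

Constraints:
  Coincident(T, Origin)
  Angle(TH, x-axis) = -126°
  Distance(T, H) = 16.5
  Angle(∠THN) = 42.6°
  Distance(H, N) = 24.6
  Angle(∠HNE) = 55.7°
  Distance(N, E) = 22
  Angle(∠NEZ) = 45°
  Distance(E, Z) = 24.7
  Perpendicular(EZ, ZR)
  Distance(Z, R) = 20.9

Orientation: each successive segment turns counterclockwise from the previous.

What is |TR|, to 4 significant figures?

26.52

T is at the origin; TH runs at -126.0° with length 16.5, so H = (-9.698, -13.35). ∠THN = 42.6° gives HN at 11.40° from the x-axis; with |HN| = 24.6, N = (14.42, -8.486). ∠HNE = 55.7° gives NE at 135.7° from the x-axis; with |NE| = 22.0, E = (-1.329, 6.879). ∠NEZ = 45.0° gives EZ at -89.30° from the x-axis; with |EZ| = 24.7, Z = (-1.027, -17.82). EZ ⟂ ZR, so ZR runs at 0.7000°; with |ZR| = 20.9, R = (19.87, -17.56). Then |TR| = |R − T| = 26.52.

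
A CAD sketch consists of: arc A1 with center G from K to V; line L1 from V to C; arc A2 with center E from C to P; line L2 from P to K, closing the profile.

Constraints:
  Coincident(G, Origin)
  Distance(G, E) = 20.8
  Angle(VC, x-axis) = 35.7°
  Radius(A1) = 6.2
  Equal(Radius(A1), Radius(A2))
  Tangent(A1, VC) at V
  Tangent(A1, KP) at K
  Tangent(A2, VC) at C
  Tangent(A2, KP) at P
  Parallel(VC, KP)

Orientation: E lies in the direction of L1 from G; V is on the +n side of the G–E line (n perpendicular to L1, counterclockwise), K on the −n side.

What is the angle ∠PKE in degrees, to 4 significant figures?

16.60°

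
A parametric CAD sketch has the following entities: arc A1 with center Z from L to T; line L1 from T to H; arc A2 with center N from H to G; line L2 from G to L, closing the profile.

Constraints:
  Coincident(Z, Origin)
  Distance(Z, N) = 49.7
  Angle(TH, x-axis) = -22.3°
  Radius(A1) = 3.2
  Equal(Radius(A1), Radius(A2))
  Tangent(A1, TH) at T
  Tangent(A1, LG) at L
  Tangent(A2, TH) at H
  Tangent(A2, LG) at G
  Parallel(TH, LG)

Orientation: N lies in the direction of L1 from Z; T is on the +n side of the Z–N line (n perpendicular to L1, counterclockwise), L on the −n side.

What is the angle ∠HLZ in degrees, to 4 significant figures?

82.66°

The slot axis is L1's direction at -22.3°, so u = (cos -22.3°, sin -22.3°) = (0.9252, -0.3795) and n = (−sin -22.3°, cos -22.3°) = (0.3795, 0.9252). Z is at the origin and N lies 49.7 along u from Z, so N = 49.7·u = (45.98, -18.86). Tangency of A1 to both parallel lines with radius 3.2 puts T and L at Z ± 3.2·n: T = (1.214, 2.961), L = (-1.214, -2.961). Equal radii place H and G the same way about N: H = N + 3.2·n = (47.20, -15.90), G = N − 3.2·n = (44.77, -21.82). Then cos ∠HLZ = LH·LZ / (|LH||LZ|), giving 82.66°.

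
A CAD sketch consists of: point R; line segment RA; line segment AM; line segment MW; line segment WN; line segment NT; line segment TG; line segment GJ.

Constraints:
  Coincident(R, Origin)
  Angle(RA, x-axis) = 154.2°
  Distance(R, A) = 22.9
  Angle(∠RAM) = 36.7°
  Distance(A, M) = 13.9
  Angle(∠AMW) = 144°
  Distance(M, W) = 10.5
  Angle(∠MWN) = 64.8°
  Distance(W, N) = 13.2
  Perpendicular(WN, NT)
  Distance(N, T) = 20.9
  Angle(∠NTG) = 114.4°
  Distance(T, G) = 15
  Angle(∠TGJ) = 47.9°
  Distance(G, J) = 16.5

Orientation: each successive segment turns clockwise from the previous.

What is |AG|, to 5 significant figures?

20.288

R is at the origin; RA runs at 154.2° with length 22.9, so A = (-20.617, 9.9668). ∠RAM = 36.7° gives AM at 10.900° from the x-axis; with |AM| = 13.9, M = (-6.9681, 12.595). ∠AMW = 144.0° gives MW at -25.100° from the x-axis; with |MW| = 10.5, W = (2.5404, 8.1411). ∠MWN = 64.8° gives WN at -140.30° from the x-axis; with |WN| = 13.2, N = (-7.6157, -0.29061). The perpendicularity gives NT at right angles to WN, so NT runs at 129.70°; with |NT| = 20.9, T = (-20.966, 15.790). ∠NTG = 114.4° gives TG at 64.100° from the x-axis; with |TG| = 15.0, G = (-14.414, 29.283). Then |AG| = |G − A| = 20.288.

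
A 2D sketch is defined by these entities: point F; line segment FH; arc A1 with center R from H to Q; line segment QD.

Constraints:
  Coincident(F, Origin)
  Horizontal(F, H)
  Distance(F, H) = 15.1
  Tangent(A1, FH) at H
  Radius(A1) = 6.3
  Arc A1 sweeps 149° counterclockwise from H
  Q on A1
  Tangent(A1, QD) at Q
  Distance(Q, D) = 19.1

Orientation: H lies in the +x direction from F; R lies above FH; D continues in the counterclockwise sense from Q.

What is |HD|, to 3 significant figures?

25.2

On A1, H sits at bearing -90° from R; a 149° counterclockwise sweep puts Q at bearing 59°, so Q = R + 6.3·(cos 59°, sin 59°) = (18.3, 11.7). Since A1 is tangent to QD there, RQ ⟂ QD, so QD runs along (−sin 59°, cos 59°); with |QD| = 19.1, D = (1.97, 21.5). Then |HD| = |D − H| = 25.2.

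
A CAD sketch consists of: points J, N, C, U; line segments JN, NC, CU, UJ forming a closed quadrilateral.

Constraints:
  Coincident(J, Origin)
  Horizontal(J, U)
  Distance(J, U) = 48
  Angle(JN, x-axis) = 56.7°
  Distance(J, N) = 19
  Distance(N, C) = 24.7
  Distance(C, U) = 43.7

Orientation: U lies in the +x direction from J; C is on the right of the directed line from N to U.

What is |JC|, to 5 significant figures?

9.6760

Checks: J = (0.00, 0.00) ✓; |NC| = 24.70 ✓; |CU| = 43.70 ✓.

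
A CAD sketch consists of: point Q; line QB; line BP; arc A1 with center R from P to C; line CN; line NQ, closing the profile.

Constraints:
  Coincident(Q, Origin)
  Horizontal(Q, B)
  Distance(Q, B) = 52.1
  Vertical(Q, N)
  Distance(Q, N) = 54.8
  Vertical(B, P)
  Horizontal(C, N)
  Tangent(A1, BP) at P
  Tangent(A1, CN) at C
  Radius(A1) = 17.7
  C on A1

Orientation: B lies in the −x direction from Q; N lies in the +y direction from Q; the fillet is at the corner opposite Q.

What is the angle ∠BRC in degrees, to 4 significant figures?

154.5°

The virtual corner opposite Q is at (-52.10, 54.80). A1 meets BP tangentially, so RP is at right angles to BP and the tangent condition forces RC to be normal to CN, with radius 17.7, so the center R sits 17.7 in from both sides at R = (-34.40, 37.10). That places the tangent points at P = (-52.10, 37.10) on BP and C = (-34.40, 54.80) on CN. Then cos ∠BRC = RB·RC / (|RB||RC|), giving 154.5°.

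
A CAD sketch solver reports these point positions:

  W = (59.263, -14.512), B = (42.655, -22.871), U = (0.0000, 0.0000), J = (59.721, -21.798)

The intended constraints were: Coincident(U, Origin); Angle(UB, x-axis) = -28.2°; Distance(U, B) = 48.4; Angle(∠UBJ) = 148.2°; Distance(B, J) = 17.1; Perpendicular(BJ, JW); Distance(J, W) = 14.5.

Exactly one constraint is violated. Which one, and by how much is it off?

Distance(J, W) = 14.5 — off by 7.20.

U = (0.00, 0.00) ✓; UB at -28.20° ✓; |UB| = 48.40 ✓; ∠UBJ = 148.2° ✓; |BJ| = 17.10 ✓; ∠(BJ, JW) = 90.00° ✓; |JW| = 7.300 ✗.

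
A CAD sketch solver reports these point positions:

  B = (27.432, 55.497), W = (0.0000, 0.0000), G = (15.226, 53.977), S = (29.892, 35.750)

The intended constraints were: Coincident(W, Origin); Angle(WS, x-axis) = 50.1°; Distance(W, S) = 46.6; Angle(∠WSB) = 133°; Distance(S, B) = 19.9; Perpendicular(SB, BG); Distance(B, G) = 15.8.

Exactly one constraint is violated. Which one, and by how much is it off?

Distance(B, G) = 15.8 — off by 3.50.

W = (0.00, 0.00) ✓; WS at 50.10° ✓; |WS| = 46.60 ✓; ∠WSB = 133.0° ✓; |SB| = 19.90 ✓; ∠(SB, BG) = 90.00° ✓; |BG| = 12.30 ✗.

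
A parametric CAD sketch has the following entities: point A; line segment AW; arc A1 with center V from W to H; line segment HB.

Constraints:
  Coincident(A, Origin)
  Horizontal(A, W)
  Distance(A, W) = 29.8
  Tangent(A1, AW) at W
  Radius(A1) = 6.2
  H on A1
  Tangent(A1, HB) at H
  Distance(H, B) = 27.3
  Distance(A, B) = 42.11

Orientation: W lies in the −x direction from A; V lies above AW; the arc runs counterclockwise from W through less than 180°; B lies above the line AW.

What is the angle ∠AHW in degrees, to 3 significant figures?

118°

A is at the origin; AW is horizontal with |AW| = 29.8 and W on the −x side, so W = (-29.8, 0.00). Since A1 is tangent to AW there, VW ⟂ AW, so V = W + (0, 6.2) = (-29.8, 6.20). Since VH ⟂ HB (tangency), |VB| = √(6.2² + 27.3²) = 28.0 regardless of where H sits on A1. So B lies on both circle(A, 42.11) and circle(V, 28.0); the above-AW intersection is B = (-25.1, 33.8). H is the foot of the tangent from B: H = (-23.6, 6.54).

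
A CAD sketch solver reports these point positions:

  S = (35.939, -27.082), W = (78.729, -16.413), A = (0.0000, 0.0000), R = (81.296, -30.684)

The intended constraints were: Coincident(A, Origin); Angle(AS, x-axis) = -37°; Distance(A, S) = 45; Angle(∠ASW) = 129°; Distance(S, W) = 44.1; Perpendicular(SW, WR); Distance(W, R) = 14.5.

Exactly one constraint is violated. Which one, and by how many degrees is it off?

Perpendicular(SW, WR) — off by 3.80°.

A = (0.00, 0.00) ✓; AS at -37.00° ✓; |AS| = 45.00 ✓; ∠ASW = 129.0° ✓; |SW| = 44.10 ✓; ∠(SW, WR) = 93.80° ✗; |WR| = 14.50 ✓.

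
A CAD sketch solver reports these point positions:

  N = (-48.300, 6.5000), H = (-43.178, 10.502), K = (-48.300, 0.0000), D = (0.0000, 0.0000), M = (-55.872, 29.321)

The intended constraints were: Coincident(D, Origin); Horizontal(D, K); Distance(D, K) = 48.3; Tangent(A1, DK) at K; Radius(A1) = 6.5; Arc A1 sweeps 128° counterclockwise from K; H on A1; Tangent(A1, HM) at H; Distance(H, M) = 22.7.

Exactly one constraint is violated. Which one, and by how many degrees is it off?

Tangent(A1, HM) at H — off by 4.00°.

D = (0.00, 0.00) ✓; D.y = 0.00, K.y = 0.00 ✓; |DK| = 48.30 ✓; ∠(NK, KD) = 90.00° ✓; |NK| = 6.500 ✓; bearing(N→H) − bearing(N→K) = 128.0° ✓; |NH| = 6.500 ✓; ∠(NH, HM) = 94.00° ✗; |HM| = 22.70 ✓.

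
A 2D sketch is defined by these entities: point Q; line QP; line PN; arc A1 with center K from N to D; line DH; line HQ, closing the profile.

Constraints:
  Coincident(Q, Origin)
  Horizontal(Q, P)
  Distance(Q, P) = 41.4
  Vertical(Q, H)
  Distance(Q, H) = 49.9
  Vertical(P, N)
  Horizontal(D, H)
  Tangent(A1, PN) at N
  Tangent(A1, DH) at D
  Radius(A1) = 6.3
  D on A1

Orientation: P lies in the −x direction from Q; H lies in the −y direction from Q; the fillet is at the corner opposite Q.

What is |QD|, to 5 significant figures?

61.008

The virtual corner opposite Q is at (-41.400, -49.900). The tangent condition forces KN to be normal to PN and since A1 is tangent to DH there, KD ⟂ DH, with radius 6.3, so the center K sits 6.3 in from both sides at K = (-35.100, -43.600). That places the tangent points at N = (-41.400, -43.600) on PN and D = (-35.100, -49.900) on DH. Then |QD| = |D − Q| = 61.008.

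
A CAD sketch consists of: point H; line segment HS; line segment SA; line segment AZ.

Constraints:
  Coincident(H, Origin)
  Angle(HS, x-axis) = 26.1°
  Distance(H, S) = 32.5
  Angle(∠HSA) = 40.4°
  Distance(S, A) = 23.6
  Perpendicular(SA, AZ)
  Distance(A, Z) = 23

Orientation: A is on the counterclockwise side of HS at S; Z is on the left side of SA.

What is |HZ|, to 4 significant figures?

2.252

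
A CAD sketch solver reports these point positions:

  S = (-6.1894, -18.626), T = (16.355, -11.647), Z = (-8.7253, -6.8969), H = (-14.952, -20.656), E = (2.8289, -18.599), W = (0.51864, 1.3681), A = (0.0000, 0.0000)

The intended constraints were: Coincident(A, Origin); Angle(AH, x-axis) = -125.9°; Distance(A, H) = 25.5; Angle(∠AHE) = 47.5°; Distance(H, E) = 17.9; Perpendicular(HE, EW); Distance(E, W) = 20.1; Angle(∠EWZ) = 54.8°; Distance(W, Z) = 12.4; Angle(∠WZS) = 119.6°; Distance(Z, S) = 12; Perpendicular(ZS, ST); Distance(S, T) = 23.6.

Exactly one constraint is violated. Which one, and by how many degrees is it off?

Perpendicular(ZS, ST) — off by 5.00°.

A = (0.00, 0.00) ✓; AH at -125.9° ✓; |AH| = 25.50 ✓; ∠AHE = 47.50° ✓; |HE| = 17.90 ✓; ∠(HE, EW) = 90.00° ✓; |EW| = 20.10 ✓; ∠EWZ = 54.80° ✓; |WZ| = 12.40 ✓; ∠WZS = 119.6° ✓; |ZS| = 12.00 ✓; ∠(ZS, ST) = 95.00° ✗; |ST| = 23.60 ✓.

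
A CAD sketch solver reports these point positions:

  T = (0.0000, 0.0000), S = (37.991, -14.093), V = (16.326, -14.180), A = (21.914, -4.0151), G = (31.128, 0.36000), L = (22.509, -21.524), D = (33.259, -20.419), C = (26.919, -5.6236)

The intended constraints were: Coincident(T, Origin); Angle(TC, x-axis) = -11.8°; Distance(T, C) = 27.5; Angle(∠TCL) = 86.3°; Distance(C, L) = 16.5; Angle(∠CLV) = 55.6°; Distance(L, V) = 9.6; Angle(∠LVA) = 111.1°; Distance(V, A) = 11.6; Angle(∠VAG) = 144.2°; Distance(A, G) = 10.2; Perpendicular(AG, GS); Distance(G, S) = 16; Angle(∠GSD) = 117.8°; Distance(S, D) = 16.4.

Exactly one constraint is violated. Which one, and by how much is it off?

Distance(S, D) = 16.4 — off by 8.50.

T = (0.00, 0.00) ✓; TC at -11.80° ✓; |TC| = 27.50 ✓; ∠TCL = 86.30° ✓; |CL| = 16.50 ✓; ∠CLV = 55.60° ✓; |LV| = 9.600 ✓; ∠LVA = 111.1° ✓; |VA| = 11.60 ✓; ∠VAG = 144.2° ✓; |AG| = 10.20 ✓; ∠(AG, GS) = 90.00° ✓; |GS| = 16.00 ✓; ∠GSD = 117.8° ✓; |SD| = 7.900 ✗.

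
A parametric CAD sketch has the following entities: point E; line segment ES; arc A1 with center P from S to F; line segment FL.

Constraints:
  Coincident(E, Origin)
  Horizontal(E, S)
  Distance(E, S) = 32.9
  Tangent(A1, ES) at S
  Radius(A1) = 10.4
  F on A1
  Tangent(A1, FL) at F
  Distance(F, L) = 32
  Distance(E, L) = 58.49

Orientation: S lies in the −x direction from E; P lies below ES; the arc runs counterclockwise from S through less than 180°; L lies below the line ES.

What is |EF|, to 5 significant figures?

44.778

Checks: |PF| = 10.40 ✓; ∠(PF, FL) = 90.00° ✓; |FL| = 32.00 ✓; |EL| = 58.49 ✓.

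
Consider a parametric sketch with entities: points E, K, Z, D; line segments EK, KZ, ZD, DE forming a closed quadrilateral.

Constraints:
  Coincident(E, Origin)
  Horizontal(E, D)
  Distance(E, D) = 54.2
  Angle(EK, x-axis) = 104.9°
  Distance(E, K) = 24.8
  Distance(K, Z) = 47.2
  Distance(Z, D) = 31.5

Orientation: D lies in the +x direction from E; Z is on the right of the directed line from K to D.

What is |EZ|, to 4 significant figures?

27.35

E is at the origin; E and D share the same y with |ED| = 54.2 and D in +x, so D = (54.2, 0). EK runs at 104.9° with |EK| = 24.8, so K = (-6.377, 23.97). Z is determined by |KZ| = 47.2 and |ZD| = 31.5 together: it lies at the intersection of circle(K, 47.2) and circle(D, 31.5). With |KD| = 65.15, the foot of the radical line on KD is 42.06 from K and the perpendicular offset is √(47.2² − 42.06²) = 21.43. Taking the right-of-KD solution: Z = (24.85, -11.43).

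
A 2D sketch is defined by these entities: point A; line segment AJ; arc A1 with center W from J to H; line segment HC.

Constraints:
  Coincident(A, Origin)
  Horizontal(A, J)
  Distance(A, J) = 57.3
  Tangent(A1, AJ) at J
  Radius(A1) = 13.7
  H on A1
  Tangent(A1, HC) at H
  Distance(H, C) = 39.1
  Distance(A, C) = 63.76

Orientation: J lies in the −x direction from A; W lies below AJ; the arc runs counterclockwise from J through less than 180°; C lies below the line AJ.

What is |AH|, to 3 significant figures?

70.8

A is at the origin; AJ is horizontal with |AJ| = 57.3 and J on the −x side, so J = (-57.3, 0.00). The tangent condition forces WJ to be normal to AJ, so W = J + (0, -13.7) = (-57.3, -13.7). Since WH ⟂ HC (tangency), |WC| = √(13.7² + 39.1²) = 41.4 regardless of where H sits on A1. So C lies on both circle(A, 63.76) and circle(W, 41.4); the below-AJ intersection is C = (-38.7, -50.7). H is the foot of the tangent from C: H = (-66.8, -23.6).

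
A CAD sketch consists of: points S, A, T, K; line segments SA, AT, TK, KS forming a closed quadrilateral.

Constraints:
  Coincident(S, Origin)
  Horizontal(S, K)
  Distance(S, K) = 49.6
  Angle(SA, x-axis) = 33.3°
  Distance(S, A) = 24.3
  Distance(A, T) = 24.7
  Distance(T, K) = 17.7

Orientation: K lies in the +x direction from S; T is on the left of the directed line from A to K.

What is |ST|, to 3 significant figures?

47.9

Checks: |AT| = 24.70 ✓; |TK| = 17.70 ✓.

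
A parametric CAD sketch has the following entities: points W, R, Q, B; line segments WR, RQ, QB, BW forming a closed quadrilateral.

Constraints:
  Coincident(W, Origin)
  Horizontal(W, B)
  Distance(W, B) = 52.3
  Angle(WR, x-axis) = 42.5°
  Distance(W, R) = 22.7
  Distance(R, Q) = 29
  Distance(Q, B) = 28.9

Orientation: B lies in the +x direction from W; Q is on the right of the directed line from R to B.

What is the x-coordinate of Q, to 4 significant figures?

26.07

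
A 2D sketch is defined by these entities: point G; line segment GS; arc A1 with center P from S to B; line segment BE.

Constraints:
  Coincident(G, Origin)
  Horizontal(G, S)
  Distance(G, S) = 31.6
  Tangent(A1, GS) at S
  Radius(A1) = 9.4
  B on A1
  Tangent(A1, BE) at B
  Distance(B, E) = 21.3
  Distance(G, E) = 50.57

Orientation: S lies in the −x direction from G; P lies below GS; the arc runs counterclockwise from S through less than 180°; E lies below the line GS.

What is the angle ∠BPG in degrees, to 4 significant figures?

166.6°

G is at the origin; G and S share the same y with |GS| = 31.6 and S on the −x side, so S = (-31.60, 0.000). Since A1 is tangent to GS there, PS ⟂ GS, so P = S + (0, -9.4) = (-31.60, -9.400). Since PB ⟂ BE (tangency), |PE| = √(9.4² + 21.3²) = 23.28 regardless of where B sits on A1. So E lies on both circle(G, 50.57) and circle(P, 23.28); the below-GS intersection is E = (-39.81, -31.19). B is the foot of the tangent from E: B = (-40.99, -9.920).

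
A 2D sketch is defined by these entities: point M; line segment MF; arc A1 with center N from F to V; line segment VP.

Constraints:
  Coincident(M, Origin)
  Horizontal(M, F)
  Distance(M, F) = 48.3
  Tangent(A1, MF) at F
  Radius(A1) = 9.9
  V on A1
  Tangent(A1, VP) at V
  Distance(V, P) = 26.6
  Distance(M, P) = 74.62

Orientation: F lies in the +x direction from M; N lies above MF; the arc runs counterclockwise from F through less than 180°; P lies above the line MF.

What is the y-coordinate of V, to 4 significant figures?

5.807

M is at the origin; M and F share the same y with |MF| = 48.3 and F on the +x side, so F = (48.30, 0.000). Tangency of A1 to MF means the radius NF is perpendicular to MF, so N = F + (0, 9.9) = (48.30, 9.900). Since NV ⟂ VP (tangency), |NP| = √(9.9² + 26.6²) = 28.38 regardless of where V sits on A1. So P lies on both circle(M, 74.62) and circle(N, 28.38); the above-MF intersection is P = (68.31, 30.03). V is the foot of the tangent from P: V = (57.31, 5.807).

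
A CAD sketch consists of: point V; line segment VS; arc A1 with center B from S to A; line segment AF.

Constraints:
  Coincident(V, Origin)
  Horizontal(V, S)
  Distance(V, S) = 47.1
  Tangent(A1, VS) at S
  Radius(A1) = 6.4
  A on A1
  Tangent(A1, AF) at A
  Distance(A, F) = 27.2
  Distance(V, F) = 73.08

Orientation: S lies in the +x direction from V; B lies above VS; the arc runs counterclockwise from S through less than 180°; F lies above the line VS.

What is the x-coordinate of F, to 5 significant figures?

69.198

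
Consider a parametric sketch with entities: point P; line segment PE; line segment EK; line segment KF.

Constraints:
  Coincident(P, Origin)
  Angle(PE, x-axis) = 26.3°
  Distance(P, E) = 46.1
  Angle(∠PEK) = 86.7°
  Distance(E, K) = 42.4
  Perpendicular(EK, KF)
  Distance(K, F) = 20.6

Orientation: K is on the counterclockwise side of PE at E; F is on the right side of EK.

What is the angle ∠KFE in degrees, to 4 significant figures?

64.09°

P is at the origin; PE runs at 26.3° with length 46.1, so E = 46.1·(cos 26.3°, sin 26.3°) = (41.33, 20.43). ∠PEK = 86.7°, so EK runs at 26.3° + (180° − 86.7°) = 119.6° from the x-axis; with |EK| = 42.4, K = E + 42.4·(cos 119.6°, sin 119.6°) = (20.38, 57.29). EK is perpendicular to KF; with |KF| = 20.6 on the right of EK, F = K + 20.6·(0.8695, 0.4939) = (38.30, 67.47). Then cos ∠KFE = FK·FE / (|FK||FE|), giving 64.09°.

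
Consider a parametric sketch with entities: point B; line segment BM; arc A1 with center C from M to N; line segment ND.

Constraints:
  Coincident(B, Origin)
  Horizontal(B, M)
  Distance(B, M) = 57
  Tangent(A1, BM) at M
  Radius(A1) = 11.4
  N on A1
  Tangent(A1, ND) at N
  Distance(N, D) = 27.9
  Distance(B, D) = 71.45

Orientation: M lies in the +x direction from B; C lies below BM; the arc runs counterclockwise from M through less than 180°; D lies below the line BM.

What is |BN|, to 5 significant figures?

49.325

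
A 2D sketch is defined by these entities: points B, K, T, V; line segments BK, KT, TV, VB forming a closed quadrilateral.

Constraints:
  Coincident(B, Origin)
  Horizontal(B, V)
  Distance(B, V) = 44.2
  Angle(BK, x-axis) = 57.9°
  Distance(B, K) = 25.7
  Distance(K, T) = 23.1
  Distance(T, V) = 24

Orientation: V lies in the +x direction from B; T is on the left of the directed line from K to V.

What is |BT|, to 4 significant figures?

43.24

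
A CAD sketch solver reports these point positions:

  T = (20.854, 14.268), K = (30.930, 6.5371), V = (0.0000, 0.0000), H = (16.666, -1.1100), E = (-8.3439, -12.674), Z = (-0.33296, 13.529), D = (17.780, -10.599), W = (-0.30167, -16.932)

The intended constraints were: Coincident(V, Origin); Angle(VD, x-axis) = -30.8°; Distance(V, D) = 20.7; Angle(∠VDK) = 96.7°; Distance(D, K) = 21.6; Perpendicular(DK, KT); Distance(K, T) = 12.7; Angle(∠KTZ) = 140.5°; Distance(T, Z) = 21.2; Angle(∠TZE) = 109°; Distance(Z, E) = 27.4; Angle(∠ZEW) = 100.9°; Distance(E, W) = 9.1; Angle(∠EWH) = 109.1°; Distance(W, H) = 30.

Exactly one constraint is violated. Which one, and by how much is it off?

Distance(W, H) = 30 — off by 6.80.

V = (0.00, 0.00) ✓; VD at -30.80° ✓; |VD| = 20.70 ✓; ∠VDK = 96.70° ✓; |DK| = 21.60 ✓; ∠(DK, KT) = 90.00° ✓; |KT| = 12.70 ✓; ∠KTZ = 140.5° ✓; |TZ| = 21.20 ✓; ∠TZE = 109.0° ✓; |ZE| = 27.40 ✓; ∠ZEW = 100.9° ✓; |EW| = 9.100 ✓; ∠EWH = 109.1° ✓; |WH| = 23.20 ✗.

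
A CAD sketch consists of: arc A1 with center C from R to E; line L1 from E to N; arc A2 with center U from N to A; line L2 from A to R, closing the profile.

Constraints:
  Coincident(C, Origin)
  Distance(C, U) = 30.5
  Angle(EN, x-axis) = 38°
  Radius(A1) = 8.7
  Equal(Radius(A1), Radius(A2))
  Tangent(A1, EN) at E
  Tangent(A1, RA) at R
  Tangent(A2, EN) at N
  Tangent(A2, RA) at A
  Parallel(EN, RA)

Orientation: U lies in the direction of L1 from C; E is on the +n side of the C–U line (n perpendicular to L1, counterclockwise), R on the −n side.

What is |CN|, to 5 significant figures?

31.717

Tangency of A1 to both parallel lines with radius 8.7 puts E and R at C ± 8.7·n: E = (-5.3563, 6.8557), R = (5.3563, -6.8557). Equal radii place N and A the same way about U: N = U + 8.7·n = (18.678, 25.633), A = U − 8.7·n = (29.391, 11.922). Then |CN| = |N − C| = 31.717.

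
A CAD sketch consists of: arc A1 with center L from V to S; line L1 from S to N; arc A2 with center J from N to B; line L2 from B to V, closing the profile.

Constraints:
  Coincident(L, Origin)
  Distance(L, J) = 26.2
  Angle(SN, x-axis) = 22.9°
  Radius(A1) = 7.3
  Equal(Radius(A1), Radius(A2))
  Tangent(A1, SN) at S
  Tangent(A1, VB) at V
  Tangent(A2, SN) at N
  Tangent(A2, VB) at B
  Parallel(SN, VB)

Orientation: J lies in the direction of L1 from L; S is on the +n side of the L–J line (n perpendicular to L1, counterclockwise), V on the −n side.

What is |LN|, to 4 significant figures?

27.20

Tangency of A1 to both parallel lines with radius 7.3 puts S and V at L ± 7.3·n: S = (-2.841, 6.725), V = (2.841, -6.725). Equal radii place N and B the same way about J: N = J + 7.3·n = (21.29, 16.92), B = J − 7.3·n = (26.98, 3.470). Then |LN| = |N − L| = 27.20.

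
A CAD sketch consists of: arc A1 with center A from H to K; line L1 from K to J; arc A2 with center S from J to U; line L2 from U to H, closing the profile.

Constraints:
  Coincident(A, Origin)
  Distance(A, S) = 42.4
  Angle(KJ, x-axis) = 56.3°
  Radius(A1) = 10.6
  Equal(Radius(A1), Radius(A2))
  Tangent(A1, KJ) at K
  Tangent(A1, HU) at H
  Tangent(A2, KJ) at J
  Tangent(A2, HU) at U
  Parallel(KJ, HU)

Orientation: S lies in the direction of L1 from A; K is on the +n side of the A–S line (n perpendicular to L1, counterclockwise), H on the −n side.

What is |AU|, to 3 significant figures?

43.7

Tangency of A1 to both parallel lines with radius 10.6 puts K and H at A ± 10.6·n: K = (-8.82, 5.88), H = (8.82, -5.88). Equal radii place J and U the same way about S: J = S + 10.6·n = (14.7, 41.2), U = S − 10.6·n = (32.3, 29.4). Then |AU| = |U − A| = 43.7.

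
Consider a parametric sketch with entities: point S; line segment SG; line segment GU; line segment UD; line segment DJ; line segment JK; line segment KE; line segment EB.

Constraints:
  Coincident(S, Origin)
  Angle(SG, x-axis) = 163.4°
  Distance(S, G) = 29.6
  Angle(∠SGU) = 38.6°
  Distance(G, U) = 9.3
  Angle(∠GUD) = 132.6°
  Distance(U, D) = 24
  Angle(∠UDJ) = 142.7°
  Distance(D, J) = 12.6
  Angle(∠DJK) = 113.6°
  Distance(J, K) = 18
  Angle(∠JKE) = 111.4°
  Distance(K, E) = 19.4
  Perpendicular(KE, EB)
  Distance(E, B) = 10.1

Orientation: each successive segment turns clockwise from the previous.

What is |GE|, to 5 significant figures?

26.816

∠DJK = 113.6° gives JK at -129.10° from the x-axis; with |JK| = 18.0, K = (-3.6367, -23.520). ∠JKE = 111.4° gives KE at 162.30° from the x-axis; with |KE| = 19.4, E = (-22.118, -17.621). Then |GE| = |E − G| = 26.816.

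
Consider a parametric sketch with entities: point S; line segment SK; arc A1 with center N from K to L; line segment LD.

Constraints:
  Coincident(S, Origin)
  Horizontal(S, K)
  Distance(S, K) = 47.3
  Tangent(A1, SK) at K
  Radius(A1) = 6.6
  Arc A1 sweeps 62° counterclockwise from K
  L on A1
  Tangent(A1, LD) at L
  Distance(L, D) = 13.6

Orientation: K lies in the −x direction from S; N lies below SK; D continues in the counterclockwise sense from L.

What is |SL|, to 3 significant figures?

53.2

Since A1 is tangent to SK there, NK ⟂ SK, so N = K + (0, -6.6) = (-47.3, -6.60). On A1, K sits at bearing 90° from N; a 62° counterclockwise sweep puts L at bearing 152°, so L = N + 6.6·(cos 152°, sin 152°) = (-53.1, -3.50). Then |SL| = |L − S| = 53.2.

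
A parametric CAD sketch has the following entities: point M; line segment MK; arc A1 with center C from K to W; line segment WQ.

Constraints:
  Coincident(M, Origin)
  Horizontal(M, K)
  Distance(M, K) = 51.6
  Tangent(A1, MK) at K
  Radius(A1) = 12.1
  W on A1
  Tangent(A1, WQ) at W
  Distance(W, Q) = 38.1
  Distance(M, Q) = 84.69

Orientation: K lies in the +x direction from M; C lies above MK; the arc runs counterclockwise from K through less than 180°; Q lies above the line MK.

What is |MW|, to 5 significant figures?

64.304

Checks: |CW| = 12.10 ✓; ∠(CW, WQ) = 90.00° ✓; |WQ| = 38.10 ✓; |MQ| = 84.69 ✓.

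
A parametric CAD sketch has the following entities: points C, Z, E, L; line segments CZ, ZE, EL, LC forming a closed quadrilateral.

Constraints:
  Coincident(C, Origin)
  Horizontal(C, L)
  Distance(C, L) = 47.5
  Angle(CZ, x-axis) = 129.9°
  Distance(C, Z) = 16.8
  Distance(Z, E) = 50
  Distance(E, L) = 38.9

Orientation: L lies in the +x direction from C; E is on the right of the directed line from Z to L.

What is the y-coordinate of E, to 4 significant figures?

-26.95

C is at the origin; C and L share the same y with |CL| = 47.5 and L in +x, so L = (47.5, 0). CZ runs at 129.9° with |CZ| = 16.8, so Z = (-10.78, 12.89). E is determined by |ZE| = 50.0 and |EL| = 38.9 together: it lies at the intersection of circle(Z, 50.0) and circle(L, 38.9). With |ZL| = 59.68, the foot of the radical line on ZL is 38.11 from Z and the perpendicular offset is √(50.0² − 38.11²) = 32.37. Taking the right-of-ZL solution: E = (19.44, -26.95).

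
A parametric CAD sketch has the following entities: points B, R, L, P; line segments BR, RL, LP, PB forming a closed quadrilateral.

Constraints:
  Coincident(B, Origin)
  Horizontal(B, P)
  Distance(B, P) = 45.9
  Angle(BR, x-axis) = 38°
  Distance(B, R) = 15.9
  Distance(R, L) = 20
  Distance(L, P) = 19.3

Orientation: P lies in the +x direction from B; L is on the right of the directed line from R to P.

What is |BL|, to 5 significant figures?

27.313

B is at the origin; B and P share the same y with |BP| = 45.9 and P in +x, so P = (45.9, 0). BR runs at 38.0° with |BR| = 15.9, so R = (12.529, 9.7890). L is determined by |RL| = 20.0 and |LP| = 19.3 together: it lies at the intersection of circle(R, 20.0) and circle(P, 19.3). With |RP| = 34.777, the foot of the radical line on RP is 17.784 from R and the perpendicular offset is √(20.0² − 17.784²) = 9.1506. Taking the right-of-RP solution: L = (27.019, -3.9974).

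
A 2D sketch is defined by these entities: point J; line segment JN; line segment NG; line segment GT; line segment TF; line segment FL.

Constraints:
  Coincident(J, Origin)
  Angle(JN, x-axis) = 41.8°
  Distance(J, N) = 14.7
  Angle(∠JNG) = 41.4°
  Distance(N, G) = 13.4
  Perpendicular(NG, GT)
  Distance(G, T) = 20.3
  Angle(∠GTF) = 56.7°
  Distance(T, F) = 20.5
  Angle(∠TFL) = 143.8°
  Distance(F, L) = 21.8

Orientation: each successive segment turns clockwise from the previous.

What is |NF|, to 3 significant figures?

9.79

NG is perpendicular to GT, so GT runs at 173°; with |GT| = 20.3, T = (-10.8, -1.10). ∠GTF = 56.7° gives TF at 49.9° from the x-axis; with |TF| = 20.5, F = (2.42, 14.6). Then |NF| = |F − N| = 9.79.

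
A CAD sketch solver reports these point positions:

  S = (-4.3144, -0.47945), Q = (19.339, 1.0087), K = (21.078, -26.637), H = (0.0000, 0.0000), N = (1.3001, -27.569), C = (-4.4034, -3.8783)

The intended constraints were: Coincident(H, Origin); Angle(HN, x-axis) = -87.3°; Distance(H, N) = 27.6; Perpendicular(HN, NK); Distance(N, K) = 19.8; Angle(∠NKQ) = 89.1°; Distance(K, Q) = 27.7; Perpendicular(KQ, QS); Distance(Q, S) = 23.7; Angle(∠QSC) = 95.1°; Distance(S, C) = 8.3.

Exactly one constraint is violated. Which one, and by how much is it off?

Distance(S, C) = 8.3 — off by 4.90.

H = (0.00, 0.00) ✓; HN at -87.30° ✓; |HN| = 27.60 ✓; ∠(HN, NK) = 90.00° ✓; |NK| = 19.80 ✓; ∠NKQ = 89.10° ✓; |KQ| = 27.70 ✓; ∠(KQ, QS) = 90.00° ✓; |QS| = 23.70 ✓; ∠QSC = 95.10° ✓; |SC| = 3.400 ✗.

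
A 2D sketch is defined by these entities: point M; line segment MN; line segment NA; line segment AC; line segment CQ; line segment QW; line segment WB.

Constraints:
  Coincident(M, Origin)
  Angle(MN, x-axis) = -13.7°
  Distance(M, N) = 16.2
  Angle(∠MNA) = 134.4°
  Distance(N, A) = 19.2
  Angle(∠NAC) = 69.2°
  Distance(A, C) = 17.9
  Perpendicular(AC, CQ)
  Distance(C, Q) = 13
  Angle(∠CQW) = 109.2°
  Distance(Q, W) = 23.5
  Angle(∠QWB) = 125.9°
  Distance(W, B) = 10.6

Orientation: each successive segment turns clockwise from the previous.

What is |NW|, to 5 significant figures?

11.453

M is at the origin; MN runs at -13.7° with length 16.2, so N = (15.739, -3.8368). ∠MNA = 134.4° gives NA at -59.300° from the x-axis; with |NA| = 19.2, A = (25.542, -20.346). ∠NAC = 69.2° gives AC at -170.10° from the x-axis; with |AC| = 17.9, C = (7.9081, -23.423). The perpendicularity gives CQ at right angles to AC, so CQ runs at 99.900°; with |CQ| = 13.0, Q = (5.6730, -10.617). ∠CQW = 109.2° gives QW at 29.100° from the x-axis; with |QW| = 23.5, W = (26.207, 0.81183). Then |NW| = |W − N| = 11.453.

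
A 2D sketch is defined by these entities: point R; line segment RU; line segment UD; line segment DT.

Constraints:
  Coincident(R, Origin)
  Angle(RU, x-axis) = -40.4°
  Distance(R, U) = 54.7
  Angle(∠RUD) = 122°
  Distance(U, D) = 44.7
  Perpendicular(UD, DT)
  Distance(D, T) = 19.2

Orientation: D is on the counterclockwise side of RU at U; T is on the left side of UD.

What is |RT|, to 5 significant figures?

78.542

∠RUD = 122.0°, so UD runs at -40.4° + (180° − 122.0°) = 17.600° from the x-axis; with |UD| = 44.7, D = U + 44.7·(cos 17.600°, sin 17.600°) = (84.264, -21.936). UD ⟂ DT; with |DT| = 19.2 on the left of UD, T = D + 19.2·(-0.30237, 0.95319) = (78.458, -3.6350). Then |RT| = |T − R| = 78.542.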